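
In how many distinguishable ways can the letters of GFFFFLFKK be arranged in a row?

1512

Letter multiplicities in GFFFFLFKK: F×5, G×1, K×2, L×1.
Dividing 9! = 362880 by 5!·2! = 240 for the repeated letters gives 1512.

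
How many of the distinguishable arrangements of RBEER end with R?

Fix R in the last position and arrange the remaining 4 letters.
Those 4 letters have E appearing twice, giving (4)!/(2!) = 12.

12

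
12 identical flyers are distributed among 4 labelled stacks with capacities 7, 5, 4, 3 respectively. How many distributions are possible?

By stars and bars, unrestricted non-negative solutions to x_1+…+x_4 = 12 number C(12+3,3) = 455.
Subtract solutions that violate a single cap (substitute x_i' = x_i − (cap_i+1)): x_1 ≥ 8 gives C(7,3) = 35; x_2 ≥ 6 gives C(9,3) = 84; x_3 ≥ 5 gives C(10,3) = 120; x_4 ≥ 4 gives C(11,3) = 165. Together 404.
Add back pairs where two caps are both exceeded: 0 + 0 + 1 + 4 + 10 + 20 = 35.
By inclusion–exclusion the count is 455 − 404 + 35 = 86.

86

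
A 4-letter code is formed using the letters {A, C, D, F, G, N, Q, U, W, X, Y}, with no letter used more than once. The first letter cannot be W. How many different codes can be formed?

7200

The first letter has 11−1 = 10 choices (anything except W).
The remaining 3 letters are filled from the other 10 symbols without repetition: 10 × 9 × 8 = 720.
Total: 10 × 720 = 7200.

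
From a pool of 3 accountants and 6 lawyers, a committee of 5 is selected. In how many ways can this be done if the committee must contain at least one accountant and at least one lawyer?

Total 5-person selections from all 9: C(9,5) = 126.
Selections missing a whole group: no accountants → C(6,5) = 6; no lawyers → C(3,5) = 0.
Both groups omitted at once is impossible, so 126 − 6 = 120.

120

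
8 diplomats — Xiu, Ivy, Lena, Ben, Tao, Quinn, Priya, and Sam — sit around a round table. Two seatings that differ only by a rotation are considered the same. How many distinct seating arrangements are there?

5040

Fix one person's seat to break rotational symmetry; the remaining 7 people can be arranged in (7)! = 5040 ways.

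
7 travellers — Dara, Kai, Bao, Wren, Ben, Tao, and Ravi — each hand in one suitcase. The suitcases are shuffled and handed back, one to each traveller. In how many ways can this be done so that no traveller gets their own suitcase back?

1854

Let Aᵢ be the assignments in which traveller i gets their own suitcase. We want the size of the complement of A₁∪…∪A_7.
By inclusion–exclusion this is Σ_{j=0}^{7} (−1)^j C(7,j)·(7−j)!.
Computing: 5040 − 5040 + 2520 − 840 + 210 − 42 + 7 − 1 = 1854.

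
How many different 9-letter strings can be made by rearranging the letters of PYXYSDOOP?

45360

The 9 letters of PYXYSDOOP have repeats: O appearing twice, P appearing twice, and Y appearing twice.
Dividing 9! = 362880 by 2!·2!·2! = 8 for the repeated letters gives 45360.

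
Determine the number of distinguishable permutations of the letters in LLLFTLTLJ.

LLLFTLTLJ has 9 letters with L appearing 5 times and T appearing twice.
So there are 9! / (5!·2!) = 1512 distinguishable arrangements.

1512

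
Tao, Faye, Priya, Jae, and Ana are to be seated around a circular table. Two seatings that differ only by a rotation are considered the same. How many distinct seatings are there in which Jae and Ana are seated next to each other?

Treat {Jae, Ana} as one unit (2 internal orders) and seat the resulting 4 units around the table: (3)! circular arrangements.
So 2 × (3)! = 2 × 6 = 12.

12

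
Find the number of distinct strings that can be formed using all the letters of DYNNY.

DYNNY has 5 letters with N appearing twice and Y appearing twice.
Dividing 5! = 120 by 2!·2! = 4 for the repeated letters gives 30.

30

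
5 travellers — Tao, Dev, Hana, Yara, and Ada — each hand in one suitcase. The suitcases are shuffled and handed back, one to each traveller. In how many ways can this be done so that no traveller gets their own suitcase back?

44

Let Aᵢ be the assignments in which traveller i gets their own suitcase. We want the size of the complement of A₁∪…∪A_5.
By inclusion–exclusion this is Σ_{j=0}^{5} (−1)^j C(5,j)·(5−j)!.
Computing: 120 − 120 + 60 − 20 + 5 − 1 = 44.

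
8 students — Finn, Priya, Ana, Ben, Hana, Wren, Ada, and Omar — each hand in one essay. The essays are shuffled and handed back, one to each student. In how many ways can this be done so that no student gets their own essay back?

14833

Count assignments avoiding every fixed point. For any j of the 8 students fixed to their own essay, the other 8−j can be arranged in (8−j)! ways.
By inclusion–exclusion this is Σ_{j=0}^{8} (−1)^j C(8,j)·(8−j)!.
Computing: 40320 − 40320 + 20160 − 6720 + 1680 − 336 + 56 − 8 + 1 = 14833.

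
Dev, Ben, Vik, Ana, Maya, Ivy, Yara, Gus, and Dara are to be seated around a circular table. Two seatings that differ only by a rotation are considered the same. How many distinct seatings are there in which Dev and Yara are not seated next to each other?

30240

All circular seatings of 9 people number (8)! = 40320.
Seatings with Dev beside Yara: treat them as a block with 2 internal orders, giving 2 × (7)! = 10080.
Subtracting, 40320 − 10080 = 30240.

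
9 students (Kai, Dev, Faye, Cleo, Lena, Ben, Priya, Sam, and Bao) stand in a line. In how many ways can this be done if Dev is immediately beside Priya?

80640

Place the 7 others and the Dev-Priya pair as 8 objects in a line; the pair has 2 internal arrangements.
So the count is 2·(8)! = 80640.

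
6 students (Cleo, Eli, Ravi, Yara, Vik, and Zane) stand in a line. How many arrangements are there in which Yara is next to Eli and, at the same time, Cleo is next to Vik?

Treat {Yara,Eli} as one block (2 orders) and {Cleo,Vik} as another (2 orders).
That leaves 4 units to arrange: 2 × 2 × 4! = 4 × 24 = 96.

96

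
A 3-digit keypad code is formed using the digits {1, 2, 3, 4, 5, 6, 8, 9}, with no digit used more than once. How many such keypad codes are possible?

336

With no repetition, fill the 3 digits in order: 8 choices, then 7, down to 6.
That product is 8 × 7 × 6 = 336.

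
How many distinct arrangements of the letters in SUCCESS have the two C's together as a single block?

Treat the 2 copies of C as a single block. The multiset to arrange is then {CC, E, S, S, S, U}, 6 items in all.
That gives (6)!/(3!) = 120 arrangements.

120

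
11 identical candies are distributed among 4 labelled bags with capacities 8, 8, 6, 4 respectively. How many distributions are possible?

225

By stars and bars, unrestricted non-negative solutions to x_1+…+x_4 = 11 number C(11+3,3) = 364.
Subtract solutions that violate a single cap (substitute x_i' = x_i − (cap_i+1)): x_1 ≥ 9 gives C(5,3) = 10; x_2 ≥ 9 gives C(5,3) = 10; x_3 ≥ 7 gives C(7,3) = 35; x_4 ≥ 5 gives C(9,3) = 84. Together 139.
No two caps can be exceeded simultaneously, so the pair terms are all 0.
By inclusion–exclusion the count is 364 − 139 + 0 = 225.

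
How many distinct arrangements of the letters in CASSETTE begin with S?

Fix S in the first position and arrange the remaining 7 letters.
Those 7 letters have E appearing twice and T appearing twice, giving (7)!/(2!·2!) = 1260.

1260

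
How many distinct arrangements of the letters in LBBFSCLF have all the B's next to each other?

1260

Treat the 2 copies of B as a single block. The multiset to arrange is then {BB, C, F, F, L, L, S}, 7 items in all.
That gives (7)!/(2!·2!) = 1260 arrangements.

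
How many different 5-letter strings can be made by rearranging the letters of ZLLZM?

30

The 5 letters of ZLLZM have repeats: L appearing twice and Z appearing twice.
The number of distinct arrangements is 5!/(2!·2!) = 120/4 = 30.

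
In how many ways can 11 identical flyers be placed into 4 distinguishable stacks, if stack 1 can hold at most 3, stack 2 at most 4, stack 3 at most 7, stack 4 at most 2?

Ignoring the caps, the number of non-negative solutions to x_1+…+x_4 = 11 is C(14,3) = 364.
Subtract solutions that violate a single cap (substitute x_i' = x_i − (cap_i+1)): x_1 ≥ 4 gives C(10,3) = 120; x_2 ≥ 5 gives C(9,3) = 84; x_3 ≥ 8 gives C(6,3) = 20; x_4 ≥ 3 gives C(11,3) = 165. Together 389.
Add back pairs where two caps are both exceeded: 10 + 0 + 35 + 0 + 20 + 1 = 66.
By inclusion–exclusion the count is 364 − 389 + 66 = 41.

41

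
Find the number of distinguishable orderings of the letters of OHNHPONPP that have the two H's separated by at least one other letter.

5880

There are 9!/(3!·2!·2!·2!) = 7560 arrangements of OHNHPONPP in total.
Arrangements with the H's together: treat HH as one letter, giving (8)!/(3!·2!·2!) = 1680.
Hence 7560 − 1680 = 5880.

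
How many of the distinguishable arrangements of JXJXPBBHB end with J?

Fix J in the last position and arrange the remaining 8 letters.
Those 8 letters have B appearing 3 times and X appearing twice, giving (8)!/(3!·2!) = 3360.

3360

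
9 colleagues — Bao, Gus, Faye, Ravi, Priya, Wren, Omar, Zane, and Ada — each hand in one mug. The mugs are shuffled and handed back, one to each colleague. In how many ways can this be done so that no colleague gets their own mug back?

133496

Count assignments avoiding every fixed point. For any j of the 9 colleagues fixed to their own mug, the other 9−j can be arranged in (9−j)! ways.
By inclusion–exclusion this is Σ_{j=0}^{9} (−1)^j C(9,j)·(9−j)!.
Computing: 362880 − 362880 + 181440 − 60480 + 15120 − 3024 + 504 − 72 + 9 − 1 = 133496.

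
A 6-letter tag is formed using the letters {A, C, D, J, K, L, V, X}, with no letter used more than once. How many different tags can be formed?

20160

Choose and order 6 of the 8 symbols: the first letter has 8 options, the next 7, and so on down to 3.
8 × 7 × 6 × 5 × 4 × 3 = 20160.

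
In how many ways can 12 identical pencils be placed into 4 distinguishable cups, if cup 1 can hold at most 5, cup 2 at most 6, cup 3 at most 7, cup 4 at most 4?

165

By stars and bars, unrestricted non-negative solutions to x_1+…+x_4 = 12 number C(12+3,3) = 455.
Subtract solutions that violate a single cap (substitute x_i' = x_i − (cap_i+1)): x_1 ≥ 6 gives C(9,3) = 84; x_2 ≥ 7 gives C(8,3) = 56; x_3 ≥ 8 gives C(7,3) = 35; x_4 ≥ 5 gives C(10,3) = 120. Together 295.
Add back pairs where two caps are both exceeded: 0 + 0 + 4 + 0 + 1 + 0 = 5.
By inclusion–exclusion the count is 455 − 295 + 5 = 165.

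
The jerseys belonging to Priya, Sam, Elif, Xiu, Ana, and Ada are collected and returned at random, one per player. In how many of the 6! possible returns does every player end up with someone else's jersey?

This is the derangement count D_6: permutations of 6 items with no fixed point.
By inclusion–exclusion this is Σ_{j=0}^{6} (−1)^j C(6,j)·(6−j)!.
Computing: 720 − 720 + 360 − 120 + 30 − 6 + 1 = 265.

265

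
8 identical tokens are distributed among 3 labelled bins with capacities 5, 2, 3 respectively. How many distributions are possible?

6

Without the upper bounds there are C(10,2) = 45 ways to split 8 among 3 bins.
Subtract solutions that violate a single cap (substitute x_i' = x_i − (cap_i+1)): x_1 ≥ 6 gives C(4,2) = 6; x_2 ≥ 3 gives C(7,2) = 21; x_3 ≥ 4 gives C(6,2) = 15. Together 42.
Add back pairs where two caps are both exceeded: 0 + 0 + 3 = 3.
By inclusion–exclusion the count is 45 − 42 + 3 = 6.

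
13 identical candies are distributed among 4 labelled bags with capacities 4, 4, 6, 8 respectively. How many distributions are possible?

Ignoring the caps, the number of non-negative solutions to x_1+…+x_4 = 13 is C(16,3) = 560.
Subtract solutions that violate a single cap (substitute x_i' = x_i − (cap_i+1)): x_1 ≥ 5 gives C(11,3) = 165; x_2 ≥ 5 gives C(11,3) = 165; x_3 ≥ 7 gives C(9,3) = 84; x_4 ≥ 9 gives C(7,3) = 35. Together 449.
Add back pairs where two caps are both exceeded: 20 + 4 + 0 + 4 + 0 + 0 = 28.
By inclusion–exclusion the count is 560 − 449 + 28 = 139.

139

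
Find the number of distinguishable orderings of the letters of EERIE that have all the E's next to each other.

Treat the 3 copies of E as a single block. The multiset to arrange is then {EEE, I, R}, 3 items in all.
All 3 items are distinct, so there are (3)! = 6 arrangements.

6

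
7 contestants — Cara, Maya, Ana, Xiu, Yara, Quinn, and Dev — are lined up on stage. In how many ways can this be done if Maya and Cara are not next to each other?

There are 7! = 5040 arrangements in all. If Maya and Cara are adjacent, merging them into one block gives 2·(6)! = 1440 arrangements.
So 5040 − 1440 = 3600 arrangements keep them apart.

3600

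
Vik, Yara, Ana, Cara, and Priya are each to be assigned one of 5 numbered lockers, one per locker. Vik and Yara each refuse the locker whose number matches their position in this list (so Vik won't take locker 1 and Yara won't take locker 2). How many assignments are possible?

Let Aᵢ (for i ∈ {1, 2}) be the placements that put person i in their forbidden locker. Any j of these fix j positions, leaving (5−j)! ways to fill the rest, and there are C(2,j) ways to pick which j.
By inclusion–exclusion, the number of valid placements is Σ_{j=0}^{2} (−1)^j C(2,j)·(5−j)!.
Computing: 120 − 48 + 6 = 78.

78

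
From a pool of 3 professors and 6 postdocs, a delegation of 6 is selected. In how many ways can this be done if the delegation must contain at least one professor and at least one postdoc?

With no constraint there are C(9,6) = 84 possible selections.
Selections missing a whole group: no professors → C(6,6) = 1; no postdocs → C(3,6) = 0.
Both groups omitted at once is impossible, so 84 − 1 = 83.

83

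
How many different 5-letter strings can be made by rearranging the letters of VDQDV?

Letter multiplicities in VDQDV: D×2, Q×1, V×2.
So there are 5! / (2!·2!) = 30 distinguishable arrangements.

30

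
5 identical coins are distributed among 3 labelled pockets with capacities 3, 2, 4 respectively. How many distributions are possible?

Without the upper bounds there are C(7,2) = 21 ways to split 5 among 3 pockets.
Subtract solutions that violate a single cap (substitute x_i' = x_i − (cap_i+1)): x_1 ≥ 4 gives C(3,2) = 3; x_2 ≥ 3 gives C(4,2) = 6; x_3 ≥ 5 gives C(2,2) = 1. Together 10.
No two caps can be exceeded simultaneously, so the pair terms are all 0.
By inclusion–exclusion the count is 21 − 10 + 0 = 11.

11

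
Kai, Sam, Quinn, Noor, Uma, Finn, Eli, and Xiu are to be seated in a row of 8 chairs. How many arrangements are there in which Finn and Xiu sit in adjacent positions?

Glue Finn and Xiu into one block (2 internal orders), leaving 7 units to arrange in a row.
That gives 2 × 7! = 2 × 5040 = 10080.

10080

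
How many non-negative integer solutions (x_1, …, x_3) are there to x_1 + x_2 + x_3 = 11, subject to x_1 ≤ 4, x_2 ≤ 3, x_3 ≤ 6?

6

Ignoring the caps, the number of non-negative solutions to x_1+…+x_3 = 11 is C(13,2) = 78.
Subtract solutions that violate a single cap (substitute x_i' = x_i − (cap_i+1)): x_1 ≥ 5 gives C(8,2) = 28; x_2 ≥ 4 gives C(9,2) = 36; x_3 ≥ 7 gives C(6,2) = 15. Together 79.
Add back pairs where two caps are both exceeded: 6 + 0 + 1 = 7.
By inclusion–exclusion the count is 78 − 79 + 7 = 6.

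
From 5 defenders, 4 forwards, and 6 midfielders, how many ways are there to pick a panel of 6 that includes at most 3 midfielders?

4410

Split by how many midfielders are chosen (0 through 3).
Sum: C(6,0)·C(9,6) + C(6,1)·C(9,5) + C(6,2)·C(9,4) + C(6,3)·C(9,3) = 84 + 756 + 1890 + 1680 = 4410.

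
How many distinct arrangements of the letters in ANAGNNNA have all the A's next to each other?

Treat the 3 copies of A as a single block. The multiset to arrange is then {AAA, G, N, N, N, N}, 6 items in all.
That gives (6)!/(4!) = 30 arrangements.

30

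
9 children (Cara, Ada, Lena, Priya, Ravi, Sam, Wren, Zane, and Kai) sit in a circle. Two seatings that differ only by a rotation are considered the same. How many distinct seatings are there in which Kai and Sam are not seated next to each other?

Without the restriction there are (8)! = 40320 seatings.
Those with Kai next to Sam: fuse the pair into one unit and seat 8 units around a circle — 2·(7)! = 10080.
Subtracting, 40320 − 10080 = 30240.

30240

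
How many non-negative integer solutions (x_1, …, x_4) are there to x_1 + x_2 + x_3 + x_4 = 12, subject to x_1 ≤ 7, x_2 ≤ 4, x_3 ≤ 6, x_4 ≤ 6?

190

Without the upper bounds there are C(15,3) = 455 ways to split 12 among 4 variables.
Subtract solutions that violate a single cap (substitute x_i' = x_i − (cap_i+1)): x_1 ≥ 8 gives C(7,3) = 35; x_2 ≥ 5 gives C(10,3) = 120; x_3 ≥ 7 gives C(8,3) = 56; x_4 ≥ 7 gives C(8,3) = 56. Together 267.
Add back pairs where two caps are both exceeded: 0 + 0 + 0 + 1 + 1 + 0 = 2.
By inclusion–exclusion the count is 455 − 267 + 2 = 190.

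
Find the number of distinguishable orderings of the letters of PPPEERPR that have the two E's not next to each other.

Total arrangements of PPPEERPR: 8!/(4!·2!·2!) = 420.
Arrangements with the E's together: treat EE as one letter, giving (7)!/(4!·2!) = 105.
Hence 420 − 105 = 315.

315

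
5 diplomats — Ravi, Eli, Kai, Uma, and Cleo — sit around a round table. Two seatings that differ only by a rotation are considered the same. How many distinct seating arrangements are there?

Around a circle, 5 distinct people have 5!/5 = (4)! = 24 rotationally distinct seatings.

24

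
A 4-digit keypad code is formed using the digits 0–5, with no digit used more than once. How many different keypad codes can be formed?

This is a permutation of 4 out of 6: P(6,4) = 6!/2!.
6 × 5 × 4 × 3 = 360.

360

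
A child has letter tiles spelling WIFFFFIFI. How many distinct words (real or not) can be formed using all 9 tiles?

WIFFFFIFI has 9 letters with F appearing 5 times and I appearing 3 times.
The number of distinct arrangements is 9!/(5!·3!) = 362880/720 = 504.

504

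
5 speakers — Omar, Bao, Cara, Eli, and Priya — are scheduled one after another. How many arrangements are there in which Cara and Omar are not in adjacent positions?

There are 5! = 120 arrangements in all. If Cara and Omar are adjacent, merging them into one block gives 2·(4)! = 48 arrangements.
Complementary counting: 120 − 48 = 72.

72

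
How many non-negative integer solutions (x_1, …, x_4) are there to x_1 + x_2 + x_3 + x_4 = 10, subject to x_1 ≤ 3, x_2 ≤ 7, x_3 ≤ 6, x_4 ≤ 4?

Without the upper bounds there are C(13,3) = 286 ways to split 10 among 4 variables.
Subtract solutions that violate a single cap (substitute x_i' = x_i − (cap_i+1)): x_1 ≥ 4 gives C(9,3) = 84; x_2 ≥ 8 gives C(5,3) = 10; x_3 ≥ 7 gives C(6,3) = 20; x_4 ≥ 5 gives C(8,3) = 56. Together 170.
Add back pairs where two caps are both exceeded: 0 + 0 + 4 + 0 + 0 + 0 = 4.
By inclusion–exclusion the count is 286 − 170 + 4 = 120.

120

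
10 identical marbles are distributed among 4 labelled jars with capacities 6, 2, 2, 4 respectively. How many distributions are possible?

27

Ignoring the caps, the number of non-negative solutions to x_1+…+x_4 = 10 is C(13,3) = 286.
Subtract solutions that violate a single cap (substitute x_i' = x_i − (cap_i+1)): x_1 ≥ 7 gives C(6,3) = 20; x_2 ≥ 3 gives C(10,3) = 120; x_3 ≥ 3 gives C(10,3) = 120; x_4 ≥ 5 gives C(8,3) = 56. Together 316.
Add back pairs where two caps are both exceeded: 1 + 1 + 0 + 35 + 10 + 10 = 57.
By inclusion–exclusion the count is 286 − 316 + 57 = 27.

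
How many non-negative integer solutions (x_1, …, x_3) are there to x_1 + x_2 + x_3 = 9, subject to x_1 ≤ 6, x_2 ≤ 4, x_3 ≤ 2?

By stars and bars, unrestricted non-negative solutions to x_1+…+x_3 = 9 number C(9+2,2) = 55.
Subtract solutions that violate a single cap (substitute x_i' = x_i − (cap_i+1)): x_1 ≥ 7 gives C(4,2) = 6; x_2 ≥ 5 gives C(6,2) = 15; x_3 ≥ 3 gives C(8,2) = 28. Together 49.
Add back pairs where two caps are both exceeded: 0 + 0 + 3 = 3.
By inclusion–exclusion the count is 55 − 49 + 3 = 9.

9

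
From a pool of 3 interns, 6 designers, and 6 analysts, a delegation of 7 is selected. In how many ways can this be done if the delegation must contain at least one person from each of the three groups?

Unrestricted: C(15,7) = 6435 ways to pick any 7 of the 15.
Subtract selections that omit an entire group: no interns → C(12,7) = 792; no designers → C(9,7) = 36; no analysts → C(9,7) = 36.
Add back selections omitting two groups (i.e. drawn from a single group): C(3,7) + C(6,7) + C(6,7) = 0.
By inclusion–exclusion: 6435 − 864 + 0 = 5571.

5571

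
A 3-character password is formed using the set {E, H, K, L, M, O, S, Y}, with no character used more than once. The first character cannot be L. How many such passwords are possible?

The first character has 8−1 = 7 choices (anything except L).
The remaining 2 characters are filled from the other 7 symbols without repetition: 7 × 6 = 42.
Total: 7 × 42 = 294.

294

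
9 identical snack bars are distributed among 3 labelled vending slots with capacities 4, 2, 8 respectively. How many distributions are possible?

14

Ignoring the caps, the number of non-negative solutions to x_1+…+x_3 = 9 is C(11,2) = 55.
Subtract solutions that violate a single cap (substitute x_i' = x_i − (cap_i+1)): x_1 ≥ 5 gives C(6,2) = 15; x_2 ≥ 3 gives C(8,2) = 28; x_3 ≥ 9 gives C(2,2) = 1. Together 44.
Add back pairs where two caps are both exceeded: 3 + 0 + 0 = 3.
By inclusion–exclusion the count is 55 − 44 + 3 = 14.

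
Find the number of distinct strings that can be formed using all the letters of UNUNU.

10

Letter multiplicities in UNUNU: N×2, U×3.
The number of distinct arrangements is 5!/(3!·2!) = 120/12 = 10.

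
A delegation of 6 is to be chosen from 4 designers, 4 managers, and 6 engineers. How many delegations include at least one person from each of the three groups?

2556

Total 6-person selections from all 14: C(14,6) = 3003.
Subtract selections that omit an entire group: no designers → C(10,6) = 210; no managers → C(10,6) = 210; no engineers → C(8,6) = 28.
Add back selections omitting two groups (i.e. drawn from a single group): C(4,6) + C(4,6) + C(6,6) = 1.
By inclusion–exclusion: 3003 − 448 + 1 = 2556.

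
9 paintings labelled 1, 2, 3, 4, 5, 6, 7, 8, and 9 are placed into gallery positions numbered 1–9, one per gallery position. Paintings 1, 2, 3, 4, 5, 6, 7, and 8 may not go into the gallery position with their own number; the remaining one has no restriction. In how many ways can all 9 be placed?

Let Aᵢ (for 1 ≤ i ≤ 8) be the placements that put painting i in its forbidden gallery position. Any j of these fix j positions, leaving (9−j)! ways to fill the rest, and there are C(8,j) ways to pick which j.
By inclusion–exclusion, the number of valid placements is Σ_{j=0}^{8} (−1)^j C(8,j)·(9−j)!.
Computing: 362880 − 322560 + 141120 − 40320 + 8400 − 1344 + 168 − 16 + 1 = 148329.

148329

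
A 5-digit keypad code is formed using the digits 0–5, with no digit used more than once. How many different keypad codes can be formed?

720

With no repetition, fill the 5 digits in order: 6 choices, then 5, down to 2.
6 × 5 × 4 × 3 × 2 = 720.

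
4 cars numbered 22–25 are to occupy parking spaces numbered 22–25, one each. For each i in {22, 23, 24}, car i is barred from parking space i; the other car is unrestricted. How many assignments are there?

Let Aᵢ (for i ∈ {22, 23, 24}) be the placements that put car i in its forbidden parking space. Any j of these fix j positions, leaving (4−j)! ways to fill the rest, and there are C(3,j) ways to pick which j.
By inclusion–exclusion, the number of valid placements is Σ_{j=0}^{3} (−1)^j C(3,j)·(4−j)!.
Computing: 24 − 18 + 6 − 1 = 11.

11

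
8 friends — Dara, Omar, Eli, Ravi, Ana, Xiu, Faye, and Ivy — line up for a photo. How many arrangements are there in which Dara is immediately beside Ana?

Treat {Dara, Ana} as a single unit. There are 7 units to order, and the pair itself can be ordered 2 ways.
So the count is 2·(7)! = 10080.

10080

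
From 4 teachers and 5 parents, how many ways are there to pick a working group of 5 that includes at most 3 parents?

105

Split by how many parents are chosen (0 through 3).
Sum: C(5,0)·C(4,5) + C(5,1)·C(4,4) + C(5,2)·C(4,3) + C(5,3)·C(4,2) = 0 + 5 + 40 + 60 = 105.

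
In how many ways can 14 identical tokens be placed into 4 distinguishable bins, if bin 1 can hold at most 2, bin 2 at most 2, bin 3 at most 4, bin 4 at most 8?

Without the upper bounds there are C(17,3) = 680 ways to split 14 among 4 bins.
Subtract solutions that violate a single cap (substitute x_i' = x_i − (cap_i+1)): x_1 ≥ 3 gives C(14,3) = 364; x_2 ≥ 3 gives C(14,3) = 364; x_3 ≥ 5 gives C(12,3) = 220; x_4 ≥ 9 gives C(8,3) = 56. Together 1004.
Add back pairs where two caps are both exceeded: 165 + 84 + 10 + 84 + 10 + 1 = 354.
Subtract triples: 20 + 0 + 0 + 0 = 20.
By inclusion–exclusion the count is 680 − 1004 + 354 − 20 = 10.

10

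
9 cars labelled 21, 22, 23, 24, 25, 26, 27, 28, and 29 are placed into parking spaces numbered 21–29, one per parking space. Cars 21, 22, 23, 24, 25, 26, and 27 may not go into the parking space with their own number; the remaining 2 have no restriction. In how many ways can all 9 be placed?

Let Aᵢ (for 21 ≤ i ≤ 27) be the placements that put car i in its forbidden parking space. Any j of these fix j positions, leaving (9−j)! ways to fill the rest, and there are C(7,j) ways to pick which j.
By inclusion–exclusion, the number of valid placements is Σ_{j=0}^{7} (−1)^j C(7,j)·(9−j)!.
Computing: 362880 − 282240 + 105840 − 25200 + 4200 − 504 + 42 − 2 = 165016.

165016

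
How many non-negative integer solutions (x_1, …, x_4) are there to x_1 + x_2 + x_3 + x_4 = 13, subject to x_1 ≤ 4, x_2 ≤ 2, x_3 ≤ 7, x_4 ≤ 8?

89

Without the upper bounds there are C(16,3) = 560 ways to split 13 among 4 variables.
Subtract solutions that violate a single cap (substitute x_i' = x_i − (cap_i+1)): x_1 ≥ 5 gives C(11,3) = 165; x_2 ≥ 3 gives C(13,3) = 286; x_3 ≥ 8 gives C(8,3) = 56; x_4 ≥ 9 gives C(7,3) = 35. Together 542.
Add back pairs where two caps are both exceeded: 56 + 1 + 0 + 10 + 4 + 0 = 71.
By inclusion–exclusion the count is 560 − 542 + 71 = 89.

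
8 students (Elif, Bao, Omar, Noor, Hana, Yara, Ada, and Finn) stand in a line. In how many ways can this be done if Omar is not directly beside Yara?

There are 8! = 40320 arrangements in all. If Omar and Yara are adjacent, merging them into one block gives 2·(7)! = 10080 arrangements.
So 40320 − 10080 = 30240 arrangements keep them apart.

30240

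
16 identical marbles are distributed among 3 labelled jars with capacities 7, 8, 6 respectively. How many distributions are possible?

21

By stars and bars, unrestricted non-negative solutions to x_1+…+x_3 = 16 number C(16+2,2) = 153.
Subtract solutions that violate a single cap (substitute x_i' = x_i − (cap_i+1)): x_1 ≥ 8 gives C(10,2) = 45; x_2 ≥ 9 gives C(9,2) = 36; x_3 ≥ 7 gives C(11,2) = 55. Together 136.
Add back pairs where two caps are both exceeded: 0 + 3 + 1 = 4.
By inclusion–exclusion the count is 153 − 136 + 4 = 21.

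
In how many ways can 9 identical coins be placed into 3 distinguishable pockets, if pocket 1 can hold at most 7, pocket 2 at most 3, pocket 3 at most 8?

Without the upper bounds there are C(11,2) = 55 ways to split 9 among 3 pockets.
Subtract solutions that violate a single cap (substitute x_i' = x_i − (cap_i+1)): x_1 ≥ 8 gives C(3,2) = 3; x_2 ≥ 4 gives C(7,2) = 21; x_3 ≥ 9 gives C(2,2) = 1. Together 25.
No two caps can be exceeded simultaneously, so the pair terms are all 0.
By inclusion–exclusion the count is 55 − 25 + 0 = 30.

30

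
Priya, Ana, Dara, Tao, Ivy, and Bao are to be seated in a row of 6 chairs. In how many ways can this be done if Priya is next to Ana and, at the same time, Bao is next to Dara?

96

Treat {Priya,Ana} as one block (2 orders) and {Bao,Dara} as another (2 orders).
That leaves 4 units to arrange: 2 × 2 × 4! = 4 × 24 = 96.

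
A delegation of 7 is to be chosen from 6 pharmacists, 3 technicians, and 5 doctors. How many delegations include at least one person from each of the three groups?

Unrestricted: C(14,7) = 3432 ways to pick any 7 of the 14.
Subtract selections that omit an entire group: no pharmacists → C(8,7) = 8; no technicians → C(11,7) = 330; no doctors → C(9,7) = 36.
Add back selections omitting two groups (i.e. drawn from a single group): C(6,7) + C(3,7) + C(5,7) = 0.
By inclusion–exclusion: 3432 − 374 + 0 = 3058.

3058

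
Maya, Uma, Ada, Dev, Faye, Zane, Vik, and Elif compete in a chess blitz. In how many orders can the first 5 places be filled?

6720

There are 8 choices for 1st place, 7 for 2nd, and so on down to 4 for position 5.
That gives 8 × 7 × 6 × 5 × 4 = 6720.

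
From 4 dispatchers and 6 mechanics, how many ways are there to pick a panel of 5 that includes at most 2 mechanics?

Split by how many mechanics are chosen (0 through 2).
Sum: C(6,0)·C(4,5) + C(6,1)·C(4,4) + C(6,2)·C(4,3) = 0 + 6 + 60 = 66.

66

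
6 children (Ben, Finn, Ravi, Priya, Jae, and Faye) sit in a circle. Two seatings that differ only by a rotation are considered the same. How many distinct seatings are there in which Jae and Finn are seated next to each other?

Glue Jae and Finn into a block (2 internal orders). Seating 5 units around a circle gives (4)! arrangements.
So 2 × (4)! = 2 × 24 = 48.

48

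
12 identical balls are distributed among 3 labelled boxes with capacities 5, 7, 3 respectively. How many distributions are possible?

Ignoring the caps, the number of non-negative solutions to x_1+…+x_3 = 12 is C(14,2) = 91.
Subtract solutions that violate a single cap (substitute x_i' = x_i − (cap_i+1)): x_1 ≥ 6 gives C(8,2) = 28; x_2 ≥ 8 gives C(6,2) = 15; x_3 ≥ 4 gives C(10,2) = 45. Together 88.
Add back pairs where two caps are both exceeded: 0 + 6 + 1 = 7.
By inclusion–exclusion the count is 91 − 88 + 7 = 10.

10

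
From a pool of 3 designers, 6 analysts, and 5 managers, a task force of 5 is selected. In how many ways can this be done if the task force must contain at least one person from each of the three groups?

1365

With no constraint there are C(14,5) = 2002 possible selections.
Subtract selections that omit an entire group: no designers → C(11,5) = 462; no analysts → C(8,5) = 56; no managers → C(9,5) = 126.
Add back selections omitting two groups (i.e. drawn from a single group): C(3,5) + C(6,5) + C(5,5) = 7.
By inclusion–exclusion: 2002 − 644 + 7 = 1365.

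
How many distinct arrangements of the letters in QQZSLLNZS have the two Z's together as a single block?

Treat the 2 copies of Z as a single block. The multiset to arrange is then {ZZ, L, L, N, Q, Q, S, S}, 8 items in all.
That gives (8)!/(2!·2!·2!) = 5040 arrangements.

5040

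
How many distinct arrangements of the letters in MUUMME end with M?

Fix M in the last position and arrange the remaining 5 letters.
Those 5 letters have M appearing twice and U appearing twice, giving (5)!/(2!·2!) = 30.

30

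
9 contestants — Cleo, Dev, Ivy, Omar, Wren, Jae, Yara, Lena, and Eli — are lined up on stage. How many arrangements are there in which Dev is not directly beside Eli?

There are 9! = 362880 arrangements in all. If Dev and Eli are adjacent, merging them into one block gives 2·(8)! = 80640 arrangements.
Complementary counting: 362880 − 80640 = 282240.

282240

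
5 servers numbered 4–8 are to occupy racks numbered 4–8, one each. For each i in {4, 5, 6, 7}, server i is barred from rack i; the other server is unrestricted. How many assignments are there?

53

Let Aᵢ (for 4 ≤ i ≤ 7) be the placements that put server i in its forbidden rack. Any j of these fix j positions, leaving (5−j)! ways to fill the rest, and there are C(4,j) ways to pick which j.
By inclusion–exclusion, the number of valid placements is Σ_{j=0}^{4} (−1)^j C(4,j)·(5−j)!.
Computing: 120 − 96 + 36 − 8 + 1 = 53.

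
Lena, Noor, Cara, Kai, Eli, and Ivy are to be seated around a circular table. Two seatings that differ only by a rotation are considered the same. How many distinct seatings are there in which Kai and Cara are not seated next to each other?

Without the restriction there are (5)! = 120 seatings.
Seatings with Kai beside Cara: treat them as a block with 2 internal orders, giving 2 × (4)! = 48.
Subtracting, 120 − 48 = 72.

72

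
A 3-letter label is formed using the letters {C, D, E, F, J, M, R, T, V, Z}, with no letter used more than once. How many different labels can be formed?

720

Choose and order 3 of the 10 symbols: the first letter has 10 options, the next 9, then 8.
10 × 9 × 8 = 720.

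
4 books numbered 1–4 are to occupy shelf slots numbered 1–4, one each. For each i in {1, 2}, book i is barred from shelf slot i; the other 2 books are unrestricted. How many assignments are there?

Let Aᵢ (for i ∈ {1, 2}) be the placements that put book i in its forbidden shelf slot. Any j of these fix j positions, leaving (4−j)! ways to fill the rest, and there are C(2,j) ways to pick which j.
By inclusion–exclusion, the number of valid placements is Σ_{j=0}^{2} (−1)^j C(2,j)·(4−j)!.
Computing: 24 − 12 + 2 = 14.

14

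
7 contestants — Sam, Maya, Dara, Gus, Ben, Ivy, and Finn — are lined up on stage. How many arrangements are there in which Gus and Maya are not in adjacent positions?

There are 7! = 5040 arrangements in all. If Gus and Maya are adjacent, merging them into one block gives 2·(6)! = 1440 arrangements.
So 5040 − 1440 = 3600 arrangements keep them apart.

3600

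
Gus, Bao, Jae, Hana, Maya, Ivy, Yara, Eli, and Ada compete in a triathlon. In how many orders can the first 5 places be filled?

This is an ordered selection of 5 from 9: P(9,5).
That gives 9 × 8 × 7 × 6 × 5 = 15120.

15120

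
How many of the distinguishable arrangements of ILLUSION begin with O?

Fix O in the first position and arrange the remaining 7 letters.
Those 7 letters have I appearing twice and L appearing twice, giving (7)!/(2!·2!) = 1260.

1260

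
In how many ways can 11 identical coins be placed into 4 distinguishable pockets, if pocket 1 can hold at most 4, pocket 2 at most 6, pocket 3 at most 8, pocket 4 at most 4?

Ignoring the caps, the number of non-negative solutions to x_1+…+x_4 = 11 is C(14,3) = 364.
Subtract solutions that violate a single cap (substitute x_i' = x_i − (cap_i+1)): x_1 ≥ 5 gives C(9,3) = 84; x_2 ≥ 7 gives C(7,3) = 35; x_3 ≥ 9 gives C(5,3) = 10; x_4 ≥ 5 gives C(9,3) = 84. Together 213.
Add back pairs where two caps are both exceeded: 0 + 0 + 4 + 0 + 0 + 0 = 4.
By inclusion–exclusion the count is 364 − 213 + 4 = 155.

155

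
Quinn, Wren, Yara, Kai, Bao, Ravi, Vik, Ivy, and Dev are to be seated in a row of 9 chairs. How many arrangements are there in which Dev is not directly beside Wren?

Of the 9! = 362880 arrangements, those with Dev and Wren adjacent number 2 × 8! = 80640 (treat the pair as a block with 2 internal orders).
So 362880 − 80640 = 282240 arrangements keep them apart.

282240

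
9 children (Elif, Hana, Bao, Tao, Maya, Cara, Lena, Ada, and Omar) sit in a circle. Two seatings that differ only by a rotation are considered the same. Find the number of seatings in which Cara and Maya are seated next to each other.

10080

Treat {Cara, Maya} as one unit (2 internal orders) and seat the resulting 8 units around the table: (7)! circular arrangements.
So 2 × (7)! = 2 × 5040 = 10080.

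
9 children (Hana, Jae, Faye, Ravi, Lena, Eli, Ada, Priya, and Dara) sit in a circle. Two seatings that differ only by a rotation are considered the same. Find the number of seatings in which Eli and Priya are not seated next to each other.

30240

Without the restriction there are (8)! = 40320 seatings.
Those with Eli next to Priya: fuse the pair into one unit and seat 8 units around a circle — 2·(7)! = 10080.
Subtracting, 40320 − 10080 = 30240.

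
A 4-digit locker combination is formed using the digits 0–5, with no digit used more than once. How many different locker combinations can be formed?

360

This is a permutation of 4 out of 6: P(6,4) = 6!/2!.
6 × 5 × 4 × 3 = 360.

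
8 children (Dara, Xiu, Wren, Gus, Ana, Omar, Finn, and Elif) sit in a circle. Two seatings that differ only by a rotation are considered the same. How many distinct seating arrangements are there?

5040

Seat Dara anywhere (absorbing the rotational symmetry), then permute the other 7: (7)! = 5040.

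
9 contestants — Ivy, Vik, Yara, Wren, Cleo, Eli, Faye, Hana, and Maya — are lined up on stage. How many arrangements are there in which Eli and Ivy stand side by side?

Place the 7 others and the Eli-Ivy pair as 8 objects in a line; the pair has 2 internal arrangements.
That gives 2 × 8! = 2 × 40320 = 80640.

80640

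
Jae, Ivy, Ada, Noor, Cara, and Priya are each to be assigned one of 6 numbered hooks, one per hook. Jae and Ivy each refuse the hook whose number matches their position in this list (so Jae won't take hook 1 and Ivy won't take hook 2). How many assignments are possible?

Let Aᵢ (for i ∈ {1, 2}) be the placements that put person i in their forbidden hook. Any j of these fix j positions, leaving (6−j)! ways to fill the rest, and there are C(2,j) ways to pick which j.
By inclusion–exclusion, the number of valid placements is Σ_{j=0}^{2} (−1)^j C(2,j)·(6−j)!.
Computing: 720 − 240 + 24 = 504.

504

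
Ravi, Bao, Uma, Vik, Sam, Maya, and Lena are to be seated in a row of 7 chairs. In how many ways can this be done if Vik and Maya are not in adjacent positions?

3600

Of the 7! = 5040 arrangements, those with Vik and Maya adjacent number 2 × 6! = 1440 (treat the pair as a block with 2 internal orders).
So 5040 − 1440 = 3600 arrangements keep them apart.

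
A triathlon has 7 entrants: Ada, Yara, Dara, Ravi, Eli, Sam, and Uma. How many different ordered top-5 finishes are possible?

There are 7 choices for 1st place, 6 for 2nd, and so on down to 3 for position 5.
That gives 7 × 6 × 5 × 4 × 3 = 2520.

2520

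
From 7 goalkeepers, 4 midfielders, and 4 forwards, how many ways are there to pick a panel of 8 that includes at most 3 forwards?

6105

Split by how many forwards are chosen (0 through 3).
Sum: C(4,0)·C(11,8) + C(4,1)·C(11,7) + C(4,2)·C(11,6) + C(4,3)·C(11,5) = 165 + 1320 + 2772 + 1848 = 6105.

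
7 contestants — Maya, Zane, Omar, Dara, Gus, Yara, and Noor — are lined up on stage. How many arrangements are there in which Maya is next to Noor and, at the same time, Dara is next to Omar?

480

Treat {Maya,Noor} as one block (2 orders) and {Dara,Omar} as another (2 orders).
That leaves 5 units to arrange: 2 × 2 × 5! = 4 × 120 = 480.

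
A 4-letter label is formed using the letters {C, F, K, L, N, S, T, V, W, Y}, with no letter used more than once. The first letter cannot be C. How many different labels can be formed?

4536

The first letter has 10−1 = 9 choices (anything except C).
The remaining 3 letters are filled from the other 9 symbols without repetition: 9 × 8 × 7 = 504.
Total: 9 × 504 = 4536.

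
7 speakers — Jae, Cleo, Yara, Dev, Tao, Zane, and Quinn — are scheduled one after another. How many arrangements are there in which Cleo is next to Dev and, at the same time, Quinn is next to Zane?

480

Treat {Cleo,Dev} as one block (2 orders) and {Quinn,Zane} as another (2 orders).
That leaves 5 units to arrange: 2 × 2 × 5! = 4 × 120 = 480.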